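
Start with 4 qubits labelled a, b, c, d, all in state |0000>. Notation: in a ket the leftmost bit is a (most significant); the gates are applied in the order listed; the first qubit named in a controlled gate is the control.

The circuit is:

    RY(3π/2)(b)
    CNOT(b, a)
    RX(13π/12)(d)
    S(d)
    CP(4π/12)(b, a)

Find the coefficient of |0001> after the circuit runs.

|0001> carries amplitude -sqrt(6*sqrt(2) + 12)/8 - sqrt(4 - 2*sqrt(2))/8 in the final state.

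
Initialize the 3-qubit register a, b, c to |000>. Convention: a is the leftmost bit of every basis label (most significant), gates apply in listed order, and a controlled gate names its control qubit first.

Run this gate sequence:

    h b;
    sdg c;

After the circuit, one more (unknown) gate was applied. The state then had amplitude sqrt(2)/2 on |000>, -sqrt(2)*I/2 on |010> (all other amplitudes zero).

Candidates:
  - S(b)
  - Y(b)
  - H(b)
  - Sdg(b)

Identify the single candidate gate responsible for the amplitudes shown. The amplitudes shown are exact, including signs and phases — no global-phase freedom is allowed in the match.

The applied gate was Sdg(b).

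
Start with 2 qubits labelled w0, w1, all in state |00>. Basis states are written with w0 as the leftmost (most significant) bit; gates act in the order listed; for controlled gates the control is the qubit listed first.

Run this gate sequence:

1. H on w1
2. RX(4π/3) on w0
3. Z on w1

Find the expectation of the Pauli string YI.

The observable YI averages to sqrt(3)/2.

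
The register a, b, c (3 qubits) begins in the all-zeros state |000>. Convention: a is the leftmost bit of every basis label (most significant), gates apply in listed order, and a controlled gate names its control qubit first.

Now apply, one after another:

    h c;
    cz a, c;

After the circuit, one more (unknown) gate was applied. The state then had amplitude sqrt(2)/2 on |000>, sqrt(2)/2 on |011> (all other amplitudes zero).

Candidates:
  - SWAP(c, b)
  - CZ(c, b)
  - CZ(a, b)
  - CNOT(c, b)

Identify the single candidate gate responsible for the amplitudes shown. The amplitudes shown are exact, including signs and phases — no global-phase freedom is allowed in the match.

The applied gate was CNOT(c, b).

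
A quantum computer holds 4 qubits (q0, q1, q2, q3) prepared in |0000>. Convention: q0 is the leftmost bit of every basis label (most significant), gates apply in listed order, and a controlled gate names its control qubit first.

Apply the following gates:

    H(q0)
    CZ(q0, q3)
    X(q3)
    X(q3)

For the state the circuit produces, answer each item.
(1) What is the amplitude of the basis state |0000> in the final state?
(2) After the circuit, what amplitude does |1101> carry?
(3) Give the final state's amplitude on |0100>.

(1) |0000> carries amplitude sqrt(2)/2 in the final state. Key observation: the block from step 3 through step 4 cancels to the identity and can be dropped.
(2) The amplitude on |1101> is 0.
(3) |0100> carries amplitude 0 in the final state.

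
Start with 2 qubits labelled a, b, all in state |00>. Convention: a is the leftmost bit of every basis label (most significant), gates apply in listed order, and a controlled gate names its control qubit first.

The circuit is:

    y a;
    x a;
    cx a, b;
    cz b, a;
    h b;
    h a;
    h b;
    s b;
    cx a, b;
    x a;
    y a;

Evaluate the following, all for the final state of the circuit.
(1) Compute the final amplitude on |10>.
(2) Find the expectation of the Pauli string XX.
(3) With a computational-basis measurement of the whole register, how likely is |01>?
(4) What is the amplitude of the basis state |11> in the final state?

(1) |10> carries amplitude 0 in the final state.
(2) In the final state, XX has expectation -1.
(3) A full measurement returns |01> with probability 0.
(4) The amplitude on |11> is -sqrt(2)/2.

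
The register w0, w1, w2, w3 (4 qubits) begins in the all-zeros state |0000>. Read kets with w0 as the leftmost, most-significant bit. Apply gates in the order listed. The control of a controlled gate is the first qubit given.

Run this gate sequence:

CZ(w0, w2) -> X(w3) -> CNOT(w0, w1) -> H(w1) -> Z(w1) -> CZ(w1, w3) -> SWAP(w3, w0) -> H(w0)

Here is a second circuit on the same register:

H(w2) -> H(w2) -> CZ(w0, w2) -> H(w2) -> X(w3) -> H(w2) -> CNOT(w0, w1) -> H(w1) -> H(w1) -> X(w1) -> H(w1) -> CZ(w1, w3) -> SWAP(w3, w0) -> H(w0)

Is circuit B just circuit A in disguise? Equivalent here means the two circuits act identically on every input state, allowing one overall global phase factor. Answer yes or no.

Yes — the two circuits implement the same unitary up to a global phase.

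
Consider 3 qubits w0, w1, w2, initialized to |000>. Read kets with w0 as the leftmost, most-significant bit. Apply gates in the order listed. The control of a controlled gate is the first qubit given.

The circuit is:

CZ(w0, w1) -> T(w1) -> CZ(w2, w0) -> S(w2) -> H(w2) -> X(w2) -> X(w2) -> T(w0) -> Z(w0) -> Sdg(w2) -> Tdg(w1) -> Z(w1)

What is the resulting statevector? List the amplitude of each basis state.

The final amplitudes are sqrt(2)/2 on |000>, -sqrt(2)*I/2 on |001>, and 0 on every other basis state.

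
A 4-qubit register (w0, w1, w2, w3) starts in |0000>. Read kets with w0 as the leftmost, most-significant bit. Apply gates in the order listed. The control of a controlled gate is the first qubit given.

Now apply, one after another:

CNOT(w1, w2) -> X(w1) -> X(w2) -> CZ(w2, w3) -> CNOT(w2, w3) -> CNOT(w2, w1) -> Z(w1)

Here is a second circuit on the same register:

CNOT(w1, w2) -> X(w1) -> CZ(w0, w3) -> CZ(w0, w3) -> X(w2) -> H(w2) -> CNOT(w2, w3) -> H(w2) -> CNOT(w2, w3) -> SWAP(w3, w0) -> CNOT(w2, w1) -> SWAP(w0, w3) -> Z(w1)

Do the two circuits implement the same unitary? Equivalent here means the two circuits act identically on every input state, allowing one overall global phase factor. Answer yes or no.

No, they are not equivalent — no single phase factor reconciles the two unitaries.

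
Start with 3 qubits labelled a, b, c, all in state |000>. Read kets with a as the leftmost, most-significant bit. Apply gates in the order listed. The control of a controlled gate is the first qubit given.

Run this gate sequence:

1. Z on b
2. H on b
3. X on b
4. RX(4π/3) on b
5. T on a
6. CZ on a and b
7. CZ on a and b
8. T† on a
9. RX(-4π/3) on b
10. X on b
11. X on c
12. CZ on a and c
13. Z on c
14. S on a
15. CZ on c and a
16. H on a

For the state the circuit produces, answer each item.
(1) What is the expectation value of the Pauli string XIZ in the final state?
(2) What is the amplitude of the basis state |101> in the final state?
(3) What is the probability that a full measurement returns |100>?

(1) In the final state, XIZ has expectation -1. Key observation: gates 3-10 undo each other exactly, leaving only the rest of the circuit to track.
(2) The final state's coefficient on |101> equals -1/2.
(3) Outcome |100> occurs with probability 0.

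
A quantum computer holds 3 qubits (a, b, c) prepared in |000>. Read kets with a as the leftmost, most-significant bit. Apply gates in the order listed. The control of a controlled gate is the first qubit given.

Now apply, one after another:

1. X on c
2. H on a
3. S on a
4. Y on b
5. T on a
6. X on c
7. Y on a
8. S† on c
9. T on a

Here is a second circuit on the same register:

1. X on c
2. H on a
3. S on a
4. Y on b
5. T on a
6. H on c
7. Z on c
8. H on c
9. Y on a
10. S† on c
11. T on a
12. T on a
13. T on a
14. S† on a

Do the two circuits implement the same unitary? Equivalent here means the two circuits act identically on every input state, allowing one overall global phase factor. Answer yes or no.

Yes — the two circuits implement the same unitary up to a global phase.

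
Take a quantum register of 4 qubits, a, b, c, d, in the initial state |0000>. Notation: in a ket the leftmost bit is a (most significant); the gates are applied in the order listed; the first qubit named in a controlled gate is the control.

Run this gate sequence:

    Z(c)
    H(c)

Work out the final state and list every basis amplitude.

The final amplitudes are sqrt(2)/2 on |0000>, sqrt(2)/2 on |0010>, and 0 on every other basis state.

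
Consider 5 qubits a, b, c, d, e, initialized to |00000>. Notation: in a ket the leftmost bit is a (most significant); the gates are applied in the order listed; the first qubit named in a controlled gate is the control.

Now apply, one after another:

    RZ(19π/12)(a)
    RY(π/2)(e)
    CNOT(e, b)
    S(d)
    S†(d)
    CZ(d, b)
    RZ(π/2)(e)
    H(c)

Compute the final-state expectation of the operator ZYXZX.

In the final state, ZYXZX has expectation 1.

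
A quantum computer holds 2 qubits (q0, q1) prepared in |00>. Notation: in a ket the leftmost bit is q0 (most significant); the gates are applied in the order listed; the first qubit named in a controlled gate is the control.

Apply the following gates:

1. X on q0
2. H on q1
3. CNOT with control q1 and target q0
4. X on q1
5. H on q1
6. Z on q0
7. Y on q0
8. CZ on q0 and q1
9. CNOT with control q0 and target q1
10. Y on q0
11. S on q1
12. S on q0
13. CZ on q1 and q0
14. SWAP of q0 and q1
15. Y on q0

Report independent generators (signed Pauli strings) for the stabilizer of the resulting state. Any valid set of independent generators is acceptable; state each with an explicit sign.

One valid set of independent stabilizer generators is -YZ, -ZY (any independent generating set of the same group is equally correct).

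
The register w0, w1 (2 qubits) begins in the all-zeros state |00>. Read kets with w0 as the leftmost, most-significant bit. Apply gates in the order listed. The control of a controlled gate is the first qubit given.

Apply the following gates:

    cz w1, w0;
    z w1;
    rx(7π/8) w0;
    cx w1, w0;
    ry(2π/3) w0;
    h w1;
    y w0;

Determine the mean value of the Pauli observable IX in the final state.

The expectation value of IX is 1.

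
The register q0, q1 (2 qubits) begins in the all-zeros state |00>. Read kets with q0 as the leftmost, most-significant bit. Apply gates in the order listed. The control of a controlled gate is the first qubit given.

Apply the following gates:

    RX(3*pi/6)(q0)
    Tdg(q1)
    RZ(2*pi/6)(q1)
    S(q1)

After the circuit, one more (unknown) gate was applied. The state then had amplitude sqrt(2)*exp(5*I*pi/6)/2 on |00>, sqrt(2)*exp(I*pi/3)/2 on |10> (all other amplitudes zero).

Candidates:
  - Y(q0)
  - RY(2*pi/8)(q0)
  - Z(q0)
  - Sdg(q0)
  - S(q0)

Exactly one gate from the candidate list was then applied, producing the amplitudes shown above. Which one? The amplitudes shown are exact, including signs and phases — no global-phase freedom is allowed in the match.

The unique candidate consistent with the amplitudes is Y(q0).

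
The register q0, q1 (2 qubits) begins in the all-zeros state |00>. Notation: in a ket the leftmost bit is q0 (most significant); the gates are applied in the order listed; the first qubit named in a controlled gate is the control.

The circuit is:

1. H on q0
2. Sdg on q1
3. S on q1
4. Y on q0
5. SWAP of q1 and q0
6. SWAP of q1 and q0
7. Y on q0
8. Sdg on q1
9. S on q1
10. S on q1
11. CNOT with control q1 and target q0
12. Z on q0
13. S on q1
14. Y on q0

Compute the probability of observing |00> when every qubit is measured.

Outcome |00> occurs with probability 1/2. Key observation: gates 2-9 undo each other exactly, leaving only the rest of the circuit to track.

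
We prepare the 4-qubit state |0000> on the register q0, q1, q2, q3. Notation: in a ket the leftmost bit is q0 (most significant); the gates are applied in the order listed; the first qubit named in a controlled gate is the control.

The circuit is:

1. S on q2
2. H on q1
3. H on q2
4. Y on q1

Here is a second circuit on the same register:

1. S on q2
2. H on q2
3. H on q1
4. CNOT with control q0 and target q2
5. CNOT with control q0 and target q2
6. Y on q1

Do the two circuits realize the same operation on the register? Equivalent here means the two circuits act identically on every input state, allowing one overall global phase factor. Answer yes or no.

Yes — the two circuits implement the same unitary up to a global phase.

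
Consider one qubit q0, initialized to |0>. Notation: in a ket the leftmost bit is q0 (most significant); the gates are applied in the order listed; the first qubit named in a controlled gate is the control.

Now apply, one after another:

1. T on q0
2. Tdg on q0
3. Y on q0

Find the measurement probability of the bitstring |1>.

The probability of measuring |1> is 1.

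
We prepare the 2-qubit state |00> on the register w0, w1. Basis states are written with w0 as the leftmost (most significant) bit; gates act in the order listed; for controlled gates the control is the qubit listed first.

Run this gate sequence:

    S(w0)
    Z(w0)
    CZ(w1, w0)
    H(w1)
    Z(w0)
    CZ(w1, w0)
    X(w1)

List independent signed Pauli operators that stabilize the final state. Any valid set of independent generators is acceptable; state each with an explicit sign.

The final state is stabilized by the group generated by +IX, +ZI; other independent generating sets are equally valid.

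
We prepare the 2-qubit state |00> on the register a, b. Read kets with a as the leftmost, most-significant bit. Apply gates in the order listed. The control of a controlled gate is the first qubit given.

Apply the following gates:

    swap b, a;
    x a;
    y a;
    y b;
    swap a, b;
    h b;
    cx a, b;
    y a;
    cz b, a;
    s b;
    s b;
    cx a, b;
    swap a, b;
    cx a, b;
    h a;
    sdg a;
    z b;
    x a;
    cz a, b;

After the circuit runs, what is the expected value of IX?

In the final state, IX has expectation -1.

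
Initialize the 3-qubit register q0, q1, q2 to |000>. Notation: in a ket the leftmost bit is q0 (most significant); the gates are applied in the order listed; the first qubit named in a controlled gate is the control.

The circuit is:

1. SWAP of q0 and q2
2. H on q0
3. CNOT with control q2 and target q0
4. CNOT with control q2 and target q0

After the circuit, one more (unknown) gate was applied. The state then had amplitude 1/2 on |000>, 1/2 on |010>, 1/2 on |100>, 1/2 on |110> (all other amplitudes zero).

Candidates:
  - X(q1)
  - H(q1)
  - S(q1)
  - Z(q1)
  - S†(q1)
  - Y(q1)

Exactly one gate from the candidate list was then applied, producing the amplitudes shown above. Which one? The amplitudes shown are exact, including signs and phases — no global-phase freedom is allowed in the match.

It was H(q1) that produced the state shown. Key observation: steps 3-4 multiply out to the identity, so the circuit reduces to the remaining gates.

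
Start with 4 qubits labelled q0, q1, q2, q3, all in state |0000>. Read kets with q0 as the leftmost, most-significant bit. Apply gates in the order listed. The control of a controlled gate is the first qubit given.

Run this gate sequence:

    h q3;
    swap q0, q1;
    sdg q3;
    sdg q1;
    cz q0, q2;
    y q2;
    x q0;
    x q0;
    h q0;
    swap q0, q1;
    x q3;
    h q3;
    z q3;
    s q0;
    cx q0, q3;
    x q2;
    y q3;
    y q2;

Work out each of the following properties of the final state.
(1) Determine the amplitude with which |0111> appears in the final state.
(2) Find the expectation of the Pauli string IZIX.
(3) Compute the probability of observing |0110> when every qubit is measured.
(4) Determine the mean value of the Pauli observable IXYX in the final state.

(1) The final state's coefficient on |0111> equals sqrt(2)*(-1 - I)/4. Key observation: steps 7-8 multiply out to the identity, so the circuit reduces to the remaining gates.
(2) The observable IZIX averages to 0.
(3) Outcome |0110> occurs with probability 1/4.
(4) In the final state, IXYX has expectation 0.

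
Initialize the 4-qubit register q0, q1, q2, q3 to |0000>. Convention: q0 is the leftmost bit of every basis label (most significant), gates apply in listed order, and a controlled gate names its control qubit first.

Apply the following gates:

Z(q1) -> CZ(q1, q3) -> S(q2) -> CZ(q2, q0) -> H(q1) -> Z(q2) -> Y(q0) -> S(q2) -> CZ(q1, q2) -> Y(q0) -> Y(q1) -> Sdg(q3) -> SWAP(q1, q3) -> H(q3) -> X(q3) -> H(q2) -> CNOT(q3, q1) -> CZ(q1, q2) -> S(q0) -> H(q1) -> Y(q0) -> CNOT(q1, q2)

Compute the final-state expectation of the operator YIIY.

The expectation value of YIIY is 0.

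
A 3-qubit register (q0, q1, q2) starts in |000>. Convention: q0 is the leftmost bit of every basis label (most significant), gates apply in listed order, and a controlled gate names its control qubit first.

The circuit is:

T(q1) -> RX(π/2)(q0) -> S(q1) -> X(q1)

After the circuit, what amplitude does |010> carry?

|010> carries amplitude sqrt(2)/2 in the final state.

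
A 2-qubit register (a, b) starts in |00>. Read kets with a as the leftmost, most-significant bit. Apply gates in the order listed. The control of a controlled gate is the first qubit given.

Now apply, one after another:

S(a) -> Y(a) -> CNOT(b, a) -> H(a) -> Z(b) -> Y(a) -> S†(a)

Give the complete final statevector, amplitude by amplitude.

The final amplitudes are -sqrt(2)/2 on |00>, 0 on |01>, sqrt(2)*I/2 on |10>, 0 on |11>.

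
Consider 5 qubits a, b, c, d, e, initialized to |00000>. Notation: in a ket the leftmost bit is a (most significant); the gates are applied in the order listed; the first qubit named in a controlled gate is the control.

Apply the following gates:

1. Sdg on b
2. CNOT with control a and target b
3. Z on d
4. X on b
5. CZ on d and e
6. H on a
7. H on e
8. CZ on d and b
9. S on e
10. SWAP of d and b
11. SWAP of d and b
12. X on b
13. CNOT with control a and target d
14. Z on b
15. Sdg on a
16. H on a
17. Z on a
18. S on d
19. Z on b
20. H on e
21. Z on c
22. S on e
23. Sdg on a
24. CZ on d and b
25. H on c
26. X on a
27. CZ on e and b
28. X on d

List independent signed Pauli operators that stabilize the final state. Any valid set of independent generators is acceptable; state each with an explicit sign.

The stabilizer group can be generated by +YIIZI, +IIXII, -ZIIXI, +IIIIX, +IZIII, among other valid generating sets. Key observation: the block from step 10 through step 11 cancels to the identity and can be dropped.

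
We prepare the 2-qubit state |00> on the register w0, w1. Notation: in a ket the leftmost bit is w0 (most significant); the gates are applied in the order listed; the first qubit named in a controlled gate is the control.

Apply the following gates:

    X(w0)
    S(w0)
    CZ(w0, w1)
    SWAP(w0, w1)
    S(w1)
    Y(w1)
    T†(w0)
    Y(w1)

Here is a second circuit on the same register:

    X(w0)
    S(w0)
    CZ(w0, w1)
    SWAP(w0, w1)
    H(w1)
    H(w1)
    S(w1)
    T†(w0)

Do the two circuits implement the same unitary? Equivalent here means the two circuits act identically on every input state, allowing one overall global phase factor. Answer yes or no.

Yes, they are equivalent — the unitaries differ by at most a global phase.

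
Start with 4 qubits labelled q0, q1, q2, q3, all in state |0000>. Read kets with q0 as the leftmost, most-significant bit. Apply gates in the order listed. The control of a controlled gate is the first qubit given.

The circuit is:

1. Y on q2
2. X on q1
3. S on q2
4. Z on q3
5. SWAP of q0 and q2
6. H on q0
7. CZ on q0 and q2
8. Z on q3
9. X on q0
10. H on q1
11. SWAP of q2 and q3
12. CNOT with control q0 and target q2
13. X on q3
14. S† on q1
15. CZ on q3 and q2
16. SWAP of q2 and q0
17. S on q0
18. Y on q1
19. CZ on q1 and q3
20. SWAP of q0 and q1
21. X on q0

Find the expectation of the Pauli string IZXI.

In the final state, IZXI has expectation 0.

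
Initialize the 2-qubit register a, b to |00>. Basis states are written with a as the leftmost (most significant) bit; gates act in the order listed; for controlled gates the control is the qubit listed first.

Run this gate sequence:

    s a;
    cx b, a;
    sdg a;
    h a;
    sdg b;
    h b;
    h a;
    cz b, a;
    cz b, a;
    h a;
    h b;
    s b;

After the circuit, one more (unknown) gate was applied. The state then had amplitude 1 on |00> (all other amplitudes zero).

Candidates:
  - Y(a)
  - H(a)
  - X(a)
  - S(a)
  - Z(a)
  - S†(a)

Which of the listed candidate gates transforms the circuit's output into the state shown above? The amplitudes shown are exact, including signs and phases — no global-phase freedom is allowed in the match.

The unique candidate consistent with the amplitudes is H(a). Key observation: the block from step 5 through step 12 cancels to the identity and can be dropped.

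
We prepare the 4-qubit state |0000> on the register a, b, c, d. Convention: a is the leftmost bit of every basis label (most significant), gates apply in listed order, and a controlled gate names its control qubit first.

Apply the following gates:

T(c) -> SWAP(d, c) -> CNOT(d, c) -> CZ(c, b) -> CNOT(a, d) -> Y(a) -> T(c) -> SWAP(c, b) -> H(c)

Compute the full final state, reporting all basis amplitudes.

The final amplitudes are sqrt(2)*I/2 on |1000>, sqrt(2)*I/2 on |1010>, and 0 on every other basis state.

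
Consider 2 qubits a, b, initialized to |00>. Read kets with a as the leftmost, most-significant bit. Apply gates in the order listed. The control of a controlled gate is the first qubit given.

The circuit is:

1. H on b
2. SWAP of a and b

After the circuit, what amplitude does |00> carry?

|00> carries amplitude sqrt(2)/2 in the final state.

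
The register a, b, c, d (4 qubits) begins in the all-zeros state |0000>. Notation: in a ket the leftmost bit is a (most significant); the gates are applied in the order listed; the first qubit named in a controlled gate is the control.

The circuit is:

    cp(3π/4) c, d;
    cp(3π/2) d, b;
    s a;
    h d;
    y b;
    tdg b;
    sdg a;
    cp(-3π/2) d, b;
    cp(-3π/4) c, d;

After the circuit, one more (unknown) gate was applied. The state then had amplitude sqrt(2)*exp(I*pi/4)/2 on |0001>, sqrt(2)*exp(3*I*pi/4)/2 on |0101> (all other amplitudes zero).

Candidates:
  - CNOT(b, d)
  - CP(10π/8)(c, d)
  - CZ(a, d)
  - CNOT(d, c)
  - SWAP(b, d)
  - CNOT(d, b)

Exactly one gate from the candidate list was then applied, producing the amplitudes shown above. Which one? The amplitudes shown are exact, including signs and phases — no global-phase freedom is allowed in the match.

The applied gate was SWAP(b, d).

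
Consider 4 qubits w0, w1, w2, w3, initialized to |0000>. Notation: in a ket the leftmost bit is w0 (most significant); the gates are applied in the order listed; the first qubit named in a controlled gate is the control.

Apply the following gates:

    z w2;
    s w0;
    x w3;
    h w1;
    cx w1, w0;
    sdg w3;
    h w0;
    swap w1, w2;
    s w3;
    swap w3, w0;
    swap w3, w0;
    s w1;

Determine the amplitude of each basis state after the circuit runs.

The final amplitudes are 1/2 on |0001>, 1/2 on |0011>, 1/2 on |1001>, -1/2 on |1011>, and 0 on every other basis state.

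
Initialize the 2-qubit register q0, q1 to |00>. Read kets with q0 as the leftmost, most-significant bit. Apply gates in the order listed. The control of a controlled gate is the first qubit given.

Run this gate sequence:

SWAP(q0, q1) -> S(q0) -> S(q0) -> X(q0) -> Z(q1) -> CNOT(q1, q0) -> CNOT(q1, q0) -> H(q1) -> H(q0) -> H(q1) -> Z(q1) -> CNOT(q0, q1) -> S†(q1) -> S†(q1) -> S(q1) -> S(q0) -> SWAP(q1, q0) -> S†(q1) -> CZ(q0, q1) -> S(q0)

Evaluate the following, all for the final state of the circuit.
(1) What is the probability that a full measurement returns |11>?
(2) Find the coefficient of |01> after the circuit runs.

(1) Outcome |11> occurs with probability 1/2.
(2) The final state's coefficient on |01> equals 0.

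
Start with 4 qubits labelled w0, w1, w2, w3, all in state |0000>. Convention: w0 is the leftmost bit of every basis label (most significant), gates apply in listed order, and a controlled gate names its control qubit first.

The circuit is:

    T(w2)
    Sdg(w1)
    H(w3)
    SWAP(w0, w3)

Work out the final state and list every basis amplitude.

The resulting statevector has amplitude sqrt(2)/2 on |0000>, sqrt(2)/2 on |1000>, and 0 on every other basis state.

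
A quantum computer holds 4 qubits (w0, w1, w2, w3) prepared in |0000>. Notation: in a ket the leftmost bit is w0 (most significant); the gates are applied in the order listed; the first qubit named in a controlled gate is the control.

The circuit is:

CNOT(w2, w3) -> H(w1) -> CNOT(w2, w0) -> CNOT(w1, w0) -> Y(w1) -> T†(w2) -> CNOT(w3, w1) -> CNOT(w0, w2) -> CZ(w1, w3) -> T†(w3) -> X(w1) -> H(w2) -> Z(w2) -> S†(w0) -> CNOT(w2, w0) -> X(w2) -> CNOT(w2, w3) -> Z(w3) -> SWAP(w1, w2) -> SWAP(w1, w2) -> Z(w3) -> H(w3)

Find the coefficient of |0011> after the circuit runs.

The amplitude on |0011> is -sqrt(2)*I/4. Key observation: gates 19-20 undo each other exactly, leaving only the rest of the circuit to track.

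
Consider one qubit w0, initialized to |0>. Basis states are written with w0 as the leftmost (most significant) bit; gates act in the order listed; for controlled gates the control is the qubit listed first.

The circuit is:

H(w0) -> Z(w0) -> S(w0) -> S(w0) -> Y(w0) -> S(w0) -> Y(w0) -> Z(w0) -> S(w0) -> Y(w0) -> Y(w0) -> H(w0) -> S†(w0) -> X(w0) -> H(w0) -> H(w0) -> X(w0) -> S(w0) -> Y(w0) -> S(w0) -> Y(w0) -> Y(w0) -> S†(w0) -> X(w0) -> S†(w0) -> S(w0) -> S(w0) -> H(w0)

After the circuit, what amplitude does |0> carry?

|0> carries amplitude sqrt(2)*I/2 in the final state. Key observation: steps 13-18 multiply out to the identity, so the circuit reduces to the remaining gates.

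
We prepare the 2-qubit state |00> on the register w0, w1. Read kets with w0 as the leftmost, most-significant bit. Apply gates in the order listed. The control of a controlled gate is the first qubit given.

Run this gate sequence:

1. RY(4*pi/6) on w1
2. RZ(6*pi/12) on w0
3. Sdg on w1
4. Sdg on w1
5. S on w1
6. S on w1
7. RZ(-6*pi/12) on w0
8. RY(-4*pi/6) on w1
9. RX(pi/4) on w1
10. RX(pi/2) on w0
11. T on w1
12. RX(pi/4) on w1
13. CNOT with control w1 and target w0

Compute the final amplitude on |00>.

|00> carries amplitude 1/4 + sqrt(2)/4 - sqrt(2)*exp(I*pi/4)/4 + exp(I*pi/4)/4 in the final state.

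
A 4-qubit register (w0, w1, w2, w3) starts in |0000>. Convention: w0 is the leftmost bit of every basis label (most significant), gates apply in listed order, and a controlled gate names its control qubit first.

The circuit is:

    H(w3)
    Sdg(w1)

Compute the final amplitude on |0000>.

|0000> carries amplitude sqrt(2)/2 in the final state.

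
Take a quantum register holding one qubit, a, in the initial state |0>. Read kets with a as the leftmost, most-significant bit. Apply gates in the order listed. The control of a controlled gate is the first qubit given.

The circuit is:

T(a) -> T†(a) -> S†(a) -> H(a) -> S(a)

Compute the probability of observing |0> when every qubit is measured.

The probability of measuring |0> is 1/2.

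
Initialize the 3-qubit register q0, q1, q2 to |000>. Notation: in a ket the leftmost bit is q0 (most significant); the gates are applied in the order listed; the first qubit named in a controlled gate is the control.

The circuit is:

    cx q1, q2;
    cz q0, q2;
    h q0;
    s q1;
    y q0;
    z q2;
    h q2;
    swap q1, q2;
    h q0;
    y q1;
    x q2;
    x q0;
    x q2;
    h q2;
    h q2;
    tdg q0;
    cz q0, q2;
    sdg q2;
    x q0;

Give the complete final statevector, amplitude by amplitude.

The final amplitudes are -sqrt(2)/2 on |100>, sqrt(2)/2 on |110>, and 0 on every other basis state. Key observation: steps 14-15 multiply out to the identity, so the circuit reduces to the remaining gates.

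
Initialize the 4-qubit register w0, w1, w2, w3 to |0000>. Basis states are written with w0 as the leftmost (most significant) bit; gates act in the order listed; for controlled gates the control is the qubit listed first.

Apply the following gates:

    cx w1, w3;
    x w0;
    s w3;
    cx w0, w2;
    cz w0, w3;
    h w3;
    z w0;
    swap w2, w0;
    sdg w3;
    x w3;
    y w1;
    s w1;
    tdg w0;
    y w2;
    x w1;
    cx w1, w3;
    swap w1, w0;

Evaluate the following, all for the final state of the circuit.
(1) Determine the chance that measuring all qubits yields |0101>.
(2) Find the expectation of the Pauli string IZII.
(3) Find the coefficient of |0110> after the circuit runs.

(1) Outcome |0101> occurs with probability 1/2.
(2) The observable IZII averages to -1.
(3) The final state's coefficient on |0110> equals 0.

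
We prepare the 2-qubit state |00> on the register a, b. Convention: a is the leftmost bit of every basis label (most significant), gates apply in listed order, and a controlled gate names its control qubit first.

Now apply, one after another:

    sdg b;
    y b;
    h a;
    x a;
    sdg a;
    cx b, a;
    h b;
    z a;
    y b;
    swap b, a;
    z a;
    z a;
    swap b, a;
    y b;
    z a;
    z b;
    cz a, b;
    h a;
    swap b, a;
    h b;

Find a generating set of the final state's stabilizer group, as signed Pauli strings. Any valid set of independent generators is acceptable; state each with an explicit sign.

The final state is stabilized by the group generated by +XZ, +ZY; other independent generating sets are equally valid. Key observation: steps 8-15 multiply out to the identity, so the circuit reduces to the remaining gates.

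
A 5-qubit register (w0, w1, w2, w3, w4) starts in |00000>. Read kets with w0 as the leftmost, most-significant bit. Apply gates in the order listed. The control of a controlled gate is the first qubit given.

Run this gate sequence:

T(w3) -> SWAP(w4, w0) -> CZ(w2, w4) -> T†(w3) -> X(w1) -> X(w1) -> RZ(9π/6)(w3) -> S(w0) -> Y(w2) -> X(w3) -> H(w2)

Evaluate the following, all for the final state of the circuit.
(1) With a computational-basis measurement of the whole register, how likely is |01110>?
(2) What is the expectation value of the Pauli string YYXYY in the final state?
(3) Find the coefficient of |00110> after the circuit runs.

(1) A full measurement returns |01110> with probability 0. Key observation: steps 5-6 multiply out to the identity, so the circuit reduces to the remaining gates.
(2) The expectation value of YYXYY is 0.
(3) |00110> carries amplitude sqrt(2)*exp(3*I*pi/4)/2 in the final state.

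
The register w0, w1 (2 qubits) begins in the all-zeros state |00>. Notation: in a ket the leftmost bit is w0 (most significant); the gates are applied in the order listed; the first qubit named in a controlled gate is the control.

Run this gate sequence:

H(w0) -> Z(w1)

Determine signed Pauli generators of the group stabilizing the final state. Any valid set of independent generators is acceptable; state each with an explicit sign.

The final state is stabilized by the group generated by +XI, +IZ; other independent generating sets are equally valid.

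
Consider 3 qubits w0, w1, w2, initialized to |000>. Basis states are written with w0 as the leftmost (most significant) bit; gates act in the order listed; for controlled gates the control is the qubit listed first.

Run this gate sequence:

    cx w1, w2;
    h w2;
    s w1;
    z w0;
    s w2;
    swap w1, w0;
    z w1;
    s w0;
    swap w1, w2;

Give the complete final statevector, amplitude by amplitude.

After the circuit, the state carries amplitude sqrt(2)/2 on |000>, sqrt(2)*I/2 on |010>, and 0 on every other basis state.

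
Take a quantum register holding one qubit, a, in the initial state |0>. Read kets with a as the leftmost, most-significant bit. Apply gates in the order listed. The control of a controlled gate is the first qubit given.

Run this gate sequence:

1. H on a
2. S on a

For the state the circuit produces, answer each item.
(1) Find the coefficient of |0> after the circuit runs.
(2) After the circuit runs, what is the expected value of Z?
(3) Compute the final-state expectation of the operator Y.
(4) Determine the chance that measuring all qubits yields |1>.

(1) The final state's coefficient on |0> equals sqrt(2)/2.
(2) The observable Z averages to 0.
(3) The observable Y averages to 1.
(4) A full measurement returns |1> with probability 1/2.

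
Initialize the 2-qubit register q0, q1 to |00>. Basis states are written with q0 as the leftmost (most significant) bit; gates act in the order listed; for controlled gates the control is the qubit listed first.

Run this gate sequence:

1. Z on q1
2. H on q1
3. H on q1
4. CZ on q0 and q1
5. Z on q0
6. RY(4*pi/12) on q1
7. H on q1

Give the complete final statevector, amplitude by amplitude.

After the circuit, the state carries amplitude sqrt(2)/4 + sqrt(6)/4 on |00>, -sqrt(2)/4 + sqrt(6)/4 on |01>, 0 on |10>, 0 on |11>.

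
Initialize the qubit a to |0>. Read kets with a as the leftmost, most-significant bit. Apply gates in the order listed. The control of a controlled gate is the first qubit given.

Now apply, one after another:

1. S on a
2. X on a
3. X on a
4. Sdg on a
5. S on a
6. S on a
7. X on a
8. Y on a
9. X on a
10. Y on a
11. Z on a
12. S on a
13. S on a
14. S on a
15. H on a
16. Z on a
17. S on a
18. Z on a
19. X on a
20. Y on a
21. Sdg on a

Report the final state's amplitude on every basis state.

The final amplitudes are sqrt(2)*I/2 on |0>, -sqrt(2)*I/2 on |1>.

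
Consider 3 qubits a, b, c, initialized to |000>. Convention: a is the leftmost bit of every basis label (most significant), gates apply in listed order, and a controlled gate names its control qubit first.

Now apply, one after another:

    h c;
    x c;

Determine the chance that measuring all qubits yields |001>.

Outcome |001> occurs with probability 1/2.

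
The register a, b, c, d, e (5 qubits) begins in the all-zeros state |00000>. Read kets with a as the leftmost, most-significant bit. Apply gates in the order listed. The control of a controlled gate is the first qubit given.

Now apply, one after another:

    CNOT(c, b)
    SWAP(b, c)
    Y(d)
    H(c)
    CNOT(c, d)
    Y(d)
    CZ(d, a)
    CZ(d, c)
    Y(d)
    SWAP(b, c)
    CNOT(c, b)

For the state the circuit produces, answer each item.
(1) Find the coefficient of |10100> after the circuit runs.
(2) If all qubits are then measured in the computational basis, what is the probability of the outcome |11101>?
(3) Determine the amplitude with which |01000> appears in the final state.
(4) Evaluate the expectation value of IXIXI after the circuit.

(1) The final state's coefficient on |10100> equals 0.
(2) A full measurement returns |11101> with probability 0.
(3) |01000> carries amplitude -sqrt(2)*I/2 in the final state.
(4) The observable IXIXI averages to -1.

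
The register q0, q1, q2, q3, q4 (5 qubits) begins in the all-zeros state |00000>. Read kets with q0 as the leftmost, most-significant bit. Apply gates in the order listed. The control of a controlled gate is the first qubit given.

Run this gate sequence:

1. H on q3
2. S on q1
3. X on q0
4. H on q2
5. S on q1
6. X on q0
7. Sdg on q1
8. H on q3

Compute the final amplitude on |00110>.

The amplitude on |00110> is 0.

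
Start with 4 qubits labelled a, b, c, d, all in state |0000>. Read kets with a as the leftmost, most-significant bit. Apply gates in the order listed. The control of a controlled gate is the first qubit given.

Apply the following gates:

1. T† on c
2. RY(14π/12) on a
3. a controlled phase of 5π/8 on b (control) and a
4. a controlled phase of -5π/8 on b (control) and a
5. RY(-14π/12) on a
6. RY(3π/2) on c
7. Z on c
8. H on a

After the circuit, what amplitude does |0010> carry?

The final state's coefficient on |0010> equals -1/2.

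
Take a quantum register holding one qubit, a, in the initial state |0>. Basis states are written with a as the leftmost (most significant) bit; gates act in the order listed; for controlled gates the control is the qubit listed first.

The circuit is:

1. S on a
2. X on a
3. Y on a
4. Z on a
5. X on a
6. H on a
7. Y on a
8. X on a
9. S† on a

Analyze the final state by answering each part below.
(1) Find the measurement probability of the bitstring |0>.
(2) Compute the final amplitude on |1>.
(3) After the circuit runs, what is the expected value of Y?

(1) A full measurement returns |0> with probability 1/2.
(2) |1> carries amplitude -sqrt(2)*I/2 in the final state.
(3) The observable Y averages to -1.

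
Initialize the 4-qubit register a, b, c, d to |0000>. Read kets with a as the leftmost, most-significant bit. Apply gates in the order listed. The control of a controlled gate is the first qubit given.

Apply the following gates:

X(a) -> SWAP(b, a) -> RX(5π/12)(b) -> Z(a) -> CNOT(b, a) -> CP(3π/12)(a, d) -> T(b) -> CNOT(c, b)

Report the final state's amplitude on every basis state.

The resulting statevector has amplitude -I*sqrt(3*sqrt(2) + 6)/4 + I*sqrt(2 - sqrt(2))/4 on |0000>, (sqrt(6 - 3*sqrt(2))/4 + sqrt(sqrt(2) + 2)/4)*exp(I*pi/4) on |1100>, and 0 on every other basis state.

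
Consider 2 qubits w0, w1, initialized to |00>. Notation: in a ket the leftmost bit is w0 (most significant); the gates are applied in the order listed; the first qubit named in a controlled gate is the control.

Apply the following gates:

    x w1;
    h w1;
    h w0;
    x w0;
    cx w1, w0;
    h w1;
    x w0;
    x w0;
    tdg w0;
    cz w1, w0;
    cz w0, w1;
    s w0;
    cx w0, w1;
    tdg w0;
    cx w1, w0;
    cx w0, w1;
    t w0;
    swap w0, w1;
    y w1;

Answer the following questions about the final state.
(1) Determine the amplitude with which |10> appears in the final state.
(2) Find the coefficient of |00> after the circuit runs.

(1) The final state's coefficient on |10> equals -sqrt(2)*exp(3*I*pi/4)/2. Key observation: gates 7-8 undo each other exactly, leaving only the rest of the circuit to track.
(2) The amplitude on |00> is -sqrt(2)*exp(3*I*pi/4)/2.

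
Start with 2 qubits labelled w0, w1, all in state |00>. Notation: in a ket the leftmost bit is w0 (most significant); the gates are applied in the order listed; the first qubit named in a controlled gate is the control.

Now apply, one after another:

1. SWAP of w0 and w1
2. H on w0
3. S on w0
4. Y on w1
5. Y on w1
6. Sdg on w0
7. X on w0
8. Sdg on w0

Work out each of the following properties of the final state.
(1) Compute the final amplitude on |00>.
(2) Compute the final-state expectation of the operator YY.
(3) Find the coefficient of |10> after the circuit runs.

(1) The amplitude on |00> is sqrt(2)/2. Key observation: gates 3-6 undo each other exactly, leaving only the rest of the circuit to track.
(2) The observable YY averages to 0.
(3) The final state's coefficient on |10> equals -sqrt(2)*I/2.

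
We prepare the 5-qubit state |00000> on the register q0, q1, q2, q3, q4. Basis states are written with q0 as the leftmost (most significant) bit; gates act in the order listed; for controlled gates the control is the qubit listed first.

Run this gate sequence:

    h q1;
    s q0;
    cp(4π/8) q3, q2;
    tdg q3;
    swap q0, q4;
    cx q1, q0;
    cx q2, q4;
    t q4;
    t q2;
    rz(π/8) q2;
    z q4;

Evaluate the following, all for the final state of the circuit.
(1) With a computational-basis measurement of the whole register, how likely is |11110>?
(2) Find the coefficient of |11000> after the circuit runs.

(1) A full measurement returns |11110> with probability 0.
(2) |11000> carries amplitude -sqrt(2)*exp(15*I*pi/16)/2 in the final state.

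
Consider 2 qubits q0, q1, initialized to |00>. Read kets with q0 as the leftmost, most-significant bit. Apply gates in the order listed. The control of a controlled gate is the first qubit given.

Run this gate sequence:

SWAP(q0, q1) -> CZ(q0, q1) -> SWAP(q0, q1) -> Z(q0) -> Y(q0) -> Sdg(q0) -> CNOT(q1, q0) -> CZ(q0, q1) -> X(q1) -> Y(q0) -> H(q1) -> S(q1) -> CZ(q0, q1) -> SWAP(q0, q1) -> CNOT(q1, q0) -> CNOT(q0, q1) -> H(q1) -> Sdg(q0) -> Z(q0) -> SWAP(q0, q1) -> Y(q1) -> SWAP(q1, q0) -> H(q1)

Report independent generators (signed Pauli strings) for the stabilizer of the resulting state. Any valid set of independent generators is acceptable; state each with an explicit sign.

The stabilizer group can be generated by -XX, -ZZ, among other valid generating sets.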